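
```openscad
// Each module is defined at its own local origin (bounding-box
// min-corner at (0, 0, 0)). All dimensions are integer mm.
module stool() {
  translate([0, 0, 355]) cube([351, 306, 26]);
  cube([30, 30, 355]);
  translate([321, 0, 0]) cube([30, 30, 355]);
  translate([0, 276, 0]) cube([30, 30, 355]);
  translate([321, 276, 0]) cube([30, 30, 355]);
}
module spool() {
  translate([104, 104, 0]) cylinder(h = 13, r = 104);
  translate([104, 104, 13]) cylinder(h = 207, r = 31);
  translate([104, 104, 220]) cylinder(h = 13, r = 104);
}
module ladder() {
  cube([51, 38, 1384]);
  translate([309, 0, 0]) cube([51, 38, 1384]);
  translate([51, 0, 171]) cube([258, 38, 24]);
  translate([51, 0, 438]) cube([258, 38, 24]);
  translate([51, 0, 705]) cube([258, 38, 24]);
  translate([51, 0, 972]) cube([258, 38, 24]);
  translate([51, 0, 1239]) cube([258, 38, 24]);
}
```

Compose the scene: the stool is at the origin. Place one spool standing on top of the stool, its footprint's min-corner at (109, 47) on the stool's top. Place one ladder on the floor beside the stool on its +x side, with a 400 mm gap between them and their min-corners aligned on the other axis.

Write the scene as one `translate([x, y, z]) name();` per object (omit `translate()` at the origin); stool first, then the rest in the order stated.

stool();
translate([109, 47, 381]) spool();
translate([751, 0, 0]) ladder();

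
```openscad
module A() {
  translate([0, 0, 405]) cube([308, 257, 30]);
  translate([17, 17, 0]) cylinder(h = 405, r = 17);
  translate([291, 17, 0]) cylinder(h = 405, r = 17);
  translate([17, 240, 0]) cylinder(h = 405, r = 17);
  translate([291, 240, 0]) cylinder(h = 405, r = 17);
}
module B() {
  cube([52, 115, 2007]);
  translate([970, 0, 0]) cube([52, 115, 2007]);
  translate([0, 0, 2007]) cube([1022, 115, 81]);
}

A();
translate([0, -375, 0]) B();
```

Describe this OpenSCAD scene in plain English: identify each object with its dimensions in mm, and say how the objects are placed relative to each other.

A is a simple wooden stool: a rectangular seat 308 mm (x) by 257 mm (y), 30 mm thick, top face at z = 435 mm, on four round legs, each 34 mm in diameter. The legs rest on z = 0, each leg's axis is inset half a diameter from the nearest pair of seat edges (so the leg's bounding box is flush with the corner).

B is a door frame. The clear opening is 918 mm wide and 2007 mm high. Two 52 mm wide jambs, 115 mm deep, stand either side of the opening from the floor to the top of the opening. A 81 mm thick head sits across the top of both jambs, spanning the full outside width of the frame.

The door frame is on the floor beside the stool on its −y side.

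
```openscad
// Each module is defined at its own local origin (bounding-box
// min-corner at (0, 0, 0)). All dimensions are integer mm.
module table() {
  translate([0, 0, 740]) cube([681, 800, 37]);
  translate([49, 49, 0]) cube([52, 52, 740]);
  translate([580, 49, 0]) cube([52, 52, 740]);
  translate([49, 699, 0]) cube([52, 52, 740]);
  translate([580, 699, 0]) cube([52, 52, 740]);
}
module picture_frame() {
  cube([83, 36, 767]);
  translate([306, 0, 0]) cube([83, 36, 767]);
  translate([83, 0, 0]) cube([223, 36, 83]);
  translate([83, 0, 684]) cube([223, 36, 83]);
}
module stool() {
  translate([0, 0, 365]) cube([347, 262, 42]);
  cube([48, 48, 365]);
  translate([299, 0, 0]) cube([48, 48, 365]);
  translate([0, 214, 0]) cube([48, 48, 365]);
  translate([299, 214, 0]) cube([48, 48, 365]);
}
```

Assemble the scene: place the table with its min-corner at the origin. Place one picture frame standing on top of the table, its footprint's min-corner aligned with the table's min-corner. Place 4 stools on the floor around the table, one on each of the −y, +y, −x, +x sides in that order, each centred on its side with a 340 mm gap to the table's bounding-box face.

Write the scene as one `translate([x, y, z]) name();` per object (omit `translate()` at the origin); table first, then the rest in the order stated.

table();
translate([0, 0, 777]) picture_frame();
translate([167, -602, 0]) stool();
translate([167, 1140, 0]) stool();
translate([-687, 269, 0]) stool();
translate([1021, 269, 0]) stool();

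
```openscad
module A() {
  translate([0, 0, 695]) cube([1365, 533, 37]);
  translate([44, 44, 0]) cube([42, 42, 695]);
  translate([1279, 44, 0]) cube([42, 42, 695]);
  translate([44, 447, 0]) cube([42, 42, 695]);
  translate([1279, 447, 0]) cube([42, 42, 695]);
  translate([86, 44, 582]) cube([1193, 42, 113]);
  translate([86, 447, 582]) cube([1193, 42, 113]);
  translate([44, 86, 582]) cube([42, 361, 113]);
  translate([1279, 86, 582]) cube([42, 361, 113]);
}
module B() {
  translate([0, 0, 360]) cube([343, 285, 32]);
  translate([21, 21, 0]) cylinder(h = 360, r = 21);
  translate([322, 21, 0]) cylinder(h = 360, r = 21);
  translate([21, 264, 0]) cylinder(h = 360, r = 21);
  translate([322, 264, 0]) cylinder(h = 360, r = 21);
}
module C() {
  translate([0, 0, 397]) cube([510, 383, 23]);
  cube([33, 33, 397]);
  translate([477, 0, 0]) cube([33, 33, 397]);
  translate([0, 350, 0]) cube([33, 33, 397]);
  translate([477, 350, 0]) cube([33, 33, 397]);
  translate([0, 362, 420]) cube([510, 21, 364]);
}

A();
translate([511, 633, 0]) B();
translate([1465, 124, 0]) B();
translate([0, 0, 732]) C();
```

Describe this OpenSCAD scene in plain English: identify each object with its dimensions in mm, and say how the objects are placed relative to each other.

A is a table with a 1365×533 mm rectangular top, 37 mm thick, top surface at z = 732 mm, supported by four 42×42 mm square legs, each inset 44 mm from the nearest pair of top edges, running from the floor. Four apron rails, 42 mm thick and 113 mm tall, run between adjacent legs with their top edges flush with the underside of the top and their outer faces flush with the legs' outer faces.

B is a four-legged stool. The seat is 343×285 mm, 32 mm thick, top at z = 392 mm. It stands on four round legs, each 42 mm in diameter, from z = 0 to the seat underside, each leg's axis is inset half a diameter from the nearest pair of seat edges (so the leg's bounding box is flush with the corner).

C is a chair. The seat is a 510×383×23 mm slab with its top at z = 420 mm, on four 33×33 mm corner legs (flush with the seat edges, standing on z = 0). A flat backrest 21 mm thick, 364 mm tall, spans the full seat width and rises from the seat top along its +y edge, rear face flush with the rear of the seat.

Two stools sit around the table at the +y, +x sides. The chair is on top of the table.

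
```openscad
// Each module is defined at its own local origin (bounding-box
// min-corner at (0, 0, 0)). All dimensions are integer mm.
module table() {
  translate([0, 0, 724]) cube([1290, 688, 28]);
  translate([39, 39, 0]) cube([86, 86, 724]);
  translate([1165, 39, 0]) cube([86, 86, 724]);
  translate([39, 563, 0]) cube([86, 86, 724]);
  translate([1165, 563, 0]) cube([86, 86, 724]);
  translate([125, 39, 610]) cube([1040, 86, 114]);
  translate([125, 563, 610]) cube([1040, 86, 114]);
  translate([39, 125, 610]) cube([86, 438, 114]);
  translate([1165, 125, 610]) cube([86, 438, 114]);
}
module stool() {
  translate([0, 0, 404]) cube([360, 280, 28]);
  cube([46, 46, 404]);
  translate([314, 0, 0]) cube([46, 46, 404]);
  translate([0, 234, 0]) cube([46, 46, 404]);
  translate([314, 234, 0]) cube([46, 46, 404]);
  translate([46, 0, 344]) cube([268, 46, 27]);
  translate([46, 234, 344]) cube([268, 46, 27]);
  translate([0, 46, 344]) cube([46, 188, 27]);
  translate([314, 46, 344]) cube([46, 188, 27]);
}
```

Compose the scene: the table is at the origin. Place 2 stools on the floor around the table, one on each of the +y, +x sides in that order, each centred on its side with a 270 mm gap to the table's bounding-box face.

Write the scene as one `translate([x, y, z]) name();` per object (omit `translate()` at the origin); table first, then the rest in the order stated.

table();
translate([465, 958, 0]) stool();
translate([1560, 204, 0]) stool();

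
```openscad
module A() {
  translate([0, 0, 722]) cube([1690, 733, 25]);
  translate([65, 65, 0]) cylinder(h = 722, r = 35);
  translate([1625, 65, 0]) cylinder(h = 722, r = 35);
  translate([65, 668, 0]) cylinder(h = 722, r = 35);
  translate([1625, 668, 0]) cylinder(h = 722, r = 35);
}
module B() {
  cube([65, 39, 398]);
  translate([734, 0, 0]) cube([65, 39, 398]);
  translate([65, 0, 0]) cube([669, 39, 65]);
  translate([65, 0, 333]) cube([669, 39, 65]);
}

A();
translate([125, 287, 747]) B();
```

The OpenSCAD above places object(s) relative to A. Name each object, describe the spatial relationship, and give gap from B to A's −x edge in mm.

The picture frame's min-x is at 125; the table's min-x is 0; gap = 125 mm.

A is a table. B is a picture frame. The picture frame is on top of the table. The gap from the picture frame to the table's −x edge is 125 mm.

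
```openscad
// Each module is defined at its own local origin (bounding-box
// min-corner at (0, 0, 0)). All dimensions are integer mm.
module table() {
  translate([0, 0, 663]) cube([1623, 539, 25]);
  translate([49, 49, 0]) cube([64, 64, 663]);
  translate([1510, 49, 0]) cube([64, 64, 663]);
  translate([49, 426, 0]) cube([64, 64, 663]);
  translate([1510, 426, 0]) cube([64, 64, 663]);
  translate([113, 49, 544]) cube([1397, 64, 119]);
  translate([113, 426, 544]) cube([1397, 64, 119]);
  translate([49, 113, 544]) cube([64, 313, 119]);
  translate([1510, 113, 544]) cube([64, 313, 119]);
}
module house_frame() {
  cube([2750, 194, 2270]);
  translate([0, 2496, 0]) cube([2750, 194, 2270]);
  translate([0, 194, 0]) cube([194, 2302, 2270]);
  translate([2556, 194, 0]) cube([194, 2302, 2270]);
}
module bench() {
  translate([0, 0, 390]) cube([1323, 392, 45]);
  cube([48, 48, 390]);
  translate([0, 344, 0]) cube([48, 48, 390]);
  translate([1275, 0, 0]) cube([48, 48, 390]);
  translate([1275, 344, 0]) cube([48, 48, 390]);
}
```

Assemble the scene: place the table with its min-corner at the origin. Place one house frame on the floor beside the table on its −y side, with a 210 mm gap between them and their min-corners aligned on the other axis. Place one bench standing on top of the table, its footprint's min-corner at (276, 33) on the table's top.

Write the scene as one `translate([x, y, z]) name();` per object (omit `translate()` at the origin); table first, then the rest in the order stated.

table();
translate([0, -2900, 0]) house_frame();
translate([276, 33, 688]) bench();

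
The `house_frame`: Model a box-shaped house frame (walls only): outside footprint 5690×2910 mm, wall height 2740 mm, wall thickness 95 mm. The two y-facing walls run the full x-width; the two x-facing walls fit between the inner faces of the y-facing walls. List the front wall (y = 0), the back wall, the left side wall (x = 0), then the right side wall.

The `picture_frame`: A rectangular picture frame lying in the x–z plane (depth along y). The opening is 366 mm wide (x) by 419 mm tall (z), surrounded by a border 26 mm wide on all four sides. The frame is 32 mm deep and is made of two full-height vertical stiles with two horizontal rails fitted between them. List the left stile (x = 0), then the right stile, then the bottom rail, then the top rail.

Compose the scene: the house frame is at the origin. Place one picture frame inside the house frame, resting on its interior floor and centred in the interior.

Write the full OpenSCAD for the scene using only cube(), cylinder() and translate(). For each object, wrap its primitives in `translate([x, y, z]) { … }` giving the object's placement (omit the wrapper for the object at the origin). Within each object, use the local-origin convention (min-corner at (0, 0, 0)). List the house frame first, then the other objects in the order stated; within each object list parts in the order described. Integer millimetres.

cube([5690, 95, 2740]);
translate([0, 2815, 0]) cube([5690, 95, 2740]);
translate([0, 95, 0]) cube([95, 2720, 2740]);
translate([5595, 95, 0]) cube([95, 2720, 2740]);
translate([2636, 1439, 0]) {
  cube([26, 32, 471]);
  translate([392, 0, 0]) cube([26, 32, 471]);
  translate([26, 0, 0]) cube([366, 32, 26]);
  translate([26, 0, 445]) cube([366, 32, 26]);
}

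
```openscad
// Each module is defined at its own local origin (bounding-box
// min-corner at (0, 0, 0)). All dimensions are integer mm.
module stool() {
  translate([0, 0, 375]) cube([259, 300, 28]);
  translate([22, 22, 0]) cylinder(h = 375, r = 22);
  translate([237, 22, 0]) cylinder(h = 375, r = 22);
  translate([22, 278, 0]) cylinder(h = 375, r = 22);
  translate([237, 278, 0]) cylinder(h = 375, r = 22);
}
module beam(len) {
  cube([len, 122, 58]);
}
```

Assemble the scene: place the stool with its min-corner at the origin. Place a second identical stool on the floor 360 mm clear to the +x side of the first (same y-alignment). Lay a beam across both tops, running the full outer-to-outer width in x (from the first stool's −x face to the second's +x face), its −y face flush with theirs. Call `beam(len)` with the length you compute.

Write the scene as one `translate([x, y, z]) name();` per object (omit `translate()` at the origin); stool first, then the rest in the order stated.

stool();
translate([619, 0, 0]) stool();
translate([0, 0, 403]) beam(878);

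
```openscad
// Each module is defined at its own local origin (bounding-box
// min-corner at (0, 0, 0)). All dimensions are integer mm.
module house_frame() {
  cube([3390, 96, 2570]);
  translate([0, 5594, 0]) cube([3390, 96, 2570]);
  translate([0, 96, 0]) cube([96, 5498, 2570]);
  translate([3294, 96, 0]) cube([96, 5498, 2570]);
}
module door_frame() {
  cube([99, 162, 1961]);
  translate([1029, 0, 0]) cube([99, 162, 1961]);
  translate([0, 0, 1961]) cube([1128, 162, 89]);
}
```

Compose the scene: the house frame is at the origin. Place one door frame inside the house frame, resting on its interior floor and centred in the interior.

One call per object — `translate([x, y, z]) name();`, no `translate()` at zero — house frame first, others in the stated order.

house_frame();
translate([1131, 2764, 0]) door_frame();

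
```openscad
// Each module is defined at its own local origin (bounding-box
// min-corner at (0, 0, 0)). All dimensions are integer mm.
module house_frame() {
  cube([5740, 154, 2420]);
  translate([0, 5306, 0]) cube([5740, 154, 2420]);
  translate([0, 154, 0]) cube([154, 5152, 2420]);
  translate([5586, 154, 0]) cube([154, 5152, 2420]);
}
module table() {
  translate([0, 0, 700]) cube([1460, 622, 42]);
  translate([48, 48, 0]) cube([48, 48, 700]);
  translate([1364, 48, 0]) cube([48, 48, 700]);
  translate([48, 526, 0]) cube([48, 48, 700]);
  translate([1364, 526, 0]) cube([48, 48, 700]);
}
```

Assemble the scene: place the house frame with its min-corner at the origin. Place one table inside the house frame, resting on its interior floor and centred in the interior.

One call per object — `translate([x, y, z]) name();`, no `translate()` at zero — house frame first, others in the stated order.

house_frame();
translate([2140, 2419, 0]) table();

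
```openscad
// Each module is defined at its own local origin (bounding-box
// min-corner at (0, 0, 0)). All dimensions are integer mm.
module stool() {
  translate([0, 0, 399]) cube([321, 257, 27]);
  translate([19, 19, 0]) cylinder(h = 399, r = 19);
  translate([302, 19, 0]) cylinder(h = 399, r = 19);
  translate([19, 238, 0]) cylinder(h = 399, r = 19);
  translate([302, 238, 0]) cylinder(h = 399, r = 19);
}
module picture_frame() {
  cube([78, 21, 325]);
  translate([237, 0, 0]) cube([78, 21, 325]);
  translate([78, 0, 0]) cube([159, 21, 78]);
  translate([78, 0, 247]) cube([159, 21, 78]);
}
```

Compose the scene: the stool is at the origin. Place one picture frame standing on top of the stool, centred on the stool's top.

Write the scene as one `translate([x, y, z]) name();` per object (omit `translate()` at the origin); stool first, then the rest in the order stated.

stool();
translate([3, 118, 426]) picture_frame();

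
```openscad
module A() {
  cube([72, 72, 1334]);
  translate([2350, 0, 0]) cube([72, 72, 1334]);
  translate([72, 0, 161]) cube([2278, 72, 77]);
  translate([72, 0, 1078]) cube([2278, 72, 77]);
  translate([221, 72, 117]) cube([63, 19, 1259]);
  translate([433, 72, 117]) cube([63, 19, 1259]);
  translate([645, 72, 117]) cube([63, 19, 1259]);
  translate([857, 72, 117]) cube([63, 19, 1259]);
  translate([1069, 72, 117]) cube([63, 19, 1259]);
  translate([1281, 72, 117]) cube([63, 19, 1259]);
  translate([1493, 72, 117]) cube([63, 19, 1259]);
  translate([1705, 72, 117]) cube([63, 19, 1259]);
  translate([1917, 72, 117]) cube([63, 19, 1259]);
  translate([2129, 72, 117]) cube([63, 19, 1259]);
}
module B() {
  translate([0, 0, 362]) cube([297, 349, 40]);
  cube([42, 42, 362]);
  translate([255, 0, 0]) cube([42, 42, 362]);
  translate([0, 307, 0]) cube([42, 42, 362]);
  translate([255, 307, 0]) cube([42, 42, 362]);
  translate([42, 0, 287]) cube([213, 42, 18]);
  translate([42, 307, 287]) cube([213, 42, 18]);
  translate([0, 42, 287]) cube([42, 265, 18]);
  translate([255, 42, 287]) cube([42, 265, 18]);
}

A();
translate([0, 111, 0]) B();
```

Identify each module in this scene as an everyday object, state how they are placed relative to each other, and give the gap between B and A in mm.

The stool's nearest face is 20 mm from the fence section's +y face.

A is a fence section. B is a stool. The stool is on the floor beside the fence section on its +y side. The gap between the stool and the fence section is 20 mm.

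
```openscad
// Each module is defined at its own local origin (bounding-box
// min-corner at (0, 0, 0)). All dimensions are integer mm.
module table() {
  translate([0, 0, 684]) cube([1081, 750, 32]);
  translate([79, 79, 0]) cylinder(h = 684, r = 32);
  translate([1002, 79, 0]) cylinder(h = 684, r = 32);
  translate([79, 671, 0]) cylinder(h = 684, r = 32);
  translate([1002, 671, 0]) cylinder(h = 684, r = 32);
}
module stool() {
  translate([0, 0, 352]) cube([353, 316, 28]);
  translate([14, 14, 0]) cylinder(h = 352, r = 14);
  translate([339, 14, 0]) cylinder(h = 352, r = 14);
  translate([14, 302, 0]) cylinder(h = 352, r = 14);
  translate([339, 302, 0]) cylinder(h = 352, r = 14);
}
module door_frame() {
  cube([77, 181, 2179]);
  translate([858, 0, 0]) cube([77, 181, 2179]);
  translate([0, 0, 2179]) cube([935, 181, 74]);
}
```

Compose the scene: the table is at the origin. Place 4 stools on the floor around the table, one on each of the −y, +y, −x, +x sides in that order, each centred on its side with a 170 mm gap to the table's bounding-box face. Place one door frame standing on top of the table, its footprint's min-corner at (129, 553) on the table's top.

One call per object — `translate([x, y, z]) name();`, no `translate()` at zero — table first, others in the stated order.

table();
translate([364, -486, 0]) stool();
translate([364, 920, 0]) stool();
translate([-523, 217, 0]) stool();
translate([1251, 217, 0]) stool();
translate([129, 553, 716]) door_frame();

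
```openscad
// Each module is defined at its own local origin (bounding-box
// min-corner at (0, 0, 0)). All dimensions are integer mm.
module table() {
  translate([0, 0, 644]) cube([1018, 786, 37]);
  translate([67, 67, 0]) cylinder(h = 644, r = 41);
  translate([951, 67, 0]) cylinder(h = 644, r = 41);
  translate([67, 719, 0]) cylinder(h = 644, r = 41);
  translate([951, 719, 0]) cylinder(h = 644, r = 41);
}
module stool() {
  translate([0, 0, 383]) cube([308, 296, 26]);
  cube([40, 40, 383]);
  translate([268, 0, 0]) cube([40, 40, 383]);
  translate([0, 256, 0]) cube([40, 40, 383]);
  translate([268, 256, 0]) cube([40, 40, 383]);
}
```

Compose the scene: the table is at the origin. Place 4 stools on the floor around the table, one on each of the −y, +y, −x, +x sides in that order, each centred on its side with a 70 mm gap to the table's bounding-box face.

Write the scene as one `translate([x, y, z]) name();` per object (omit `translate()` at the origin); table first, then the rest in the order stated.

table();
translate([355, -366, 0]) stool();
translate([355, 856, 0]) stool();
translate([-378, 245, 0]) stool();
translate([1088, 245, 0]) stool();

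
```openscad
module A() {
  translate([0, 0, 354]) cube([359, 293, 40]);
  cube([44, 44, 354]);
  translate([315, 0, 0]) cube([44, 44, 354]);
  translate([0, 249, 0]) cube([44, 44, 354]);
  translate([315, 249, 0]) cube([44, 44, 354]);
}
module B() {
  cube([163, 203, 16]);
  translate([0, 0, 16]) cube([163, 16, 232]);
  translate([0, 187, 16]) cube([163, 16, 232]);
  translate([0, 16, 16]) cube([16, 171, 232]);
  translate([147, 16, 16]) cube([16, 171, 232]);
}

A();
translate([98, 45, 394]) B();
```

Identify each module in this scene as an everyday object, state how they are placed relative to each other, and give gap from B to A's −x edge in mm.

A is a stool. B is an open box. The open box is on top of the stool, centred. The gap from the open box to the stool's −x edge is 98 mm.

The open box's min-x is at 98; the stool's min-x is 0; gap = 98 mm.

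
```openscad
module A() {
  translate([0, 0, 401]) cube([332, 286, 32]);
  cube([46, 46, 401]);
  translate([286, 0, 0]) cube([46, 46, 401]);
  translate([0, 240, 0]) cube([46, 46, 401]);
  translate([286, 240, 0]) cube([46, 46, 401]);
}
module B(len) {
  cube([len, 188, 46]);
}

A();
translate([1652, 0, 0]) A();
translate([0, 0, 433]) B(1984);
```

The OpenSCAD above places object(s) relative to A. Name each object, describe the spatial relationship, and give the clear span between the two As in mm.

A is a stool. B is a beam. A beam spans the tops of two stools. The clear span between the two stools is 1320 mm.

Second stool starts at x = 1652; first ends at x = 332; clear span = 1652 − 332 = 1320 mm.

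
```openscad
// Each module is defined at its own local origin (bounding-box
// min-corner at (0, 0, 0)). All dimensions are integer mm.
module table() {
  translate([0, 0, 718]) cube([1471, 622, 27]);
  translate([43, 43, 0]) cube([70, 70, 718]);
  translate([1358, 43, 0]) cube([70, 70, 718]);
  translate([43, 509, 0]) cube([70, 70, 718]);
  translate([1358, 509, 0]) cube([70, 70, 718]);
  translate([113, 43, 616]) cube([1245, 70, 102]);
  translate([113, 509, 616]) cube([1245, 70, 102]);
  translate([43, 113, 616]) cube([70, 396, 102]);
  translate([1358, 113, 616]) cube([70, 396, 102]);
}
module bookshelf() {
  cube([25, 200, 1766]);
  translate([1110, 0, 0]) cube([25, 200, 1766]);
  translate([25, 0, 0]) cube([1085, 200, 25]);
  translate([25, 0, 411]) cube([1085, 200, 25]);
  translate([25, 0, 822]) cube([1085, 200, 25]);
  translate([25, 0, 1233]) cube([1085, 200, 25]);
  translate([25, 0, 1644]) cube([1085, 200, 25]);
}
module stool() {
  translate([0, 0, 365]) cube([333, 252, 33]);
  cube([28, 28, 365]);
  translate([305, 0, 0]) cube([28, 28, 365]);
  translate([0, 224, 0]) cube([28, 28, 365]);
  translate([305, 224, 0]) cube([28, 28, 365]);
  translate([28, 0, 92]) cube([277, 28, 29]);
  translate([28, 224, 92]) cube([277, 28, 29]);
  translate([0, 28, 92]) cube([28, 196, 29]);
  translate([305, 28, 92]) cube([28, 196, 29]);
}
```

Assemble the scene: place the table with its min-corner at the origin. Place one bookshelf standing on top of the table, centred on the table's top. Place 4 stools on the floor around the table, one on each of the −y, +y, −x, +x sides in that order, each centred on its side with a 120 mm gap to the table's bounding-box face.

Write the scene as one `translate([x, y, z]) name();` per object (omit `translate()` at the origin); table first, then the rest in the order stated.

table();
translate([168, 211, 745]) bookshelf();
translate([569, -372, 0]) stool();
translate([569, 742, 0]) stool();
translate([-453, 185, 0]) stool();
translate([1591, 185, 0]) stool();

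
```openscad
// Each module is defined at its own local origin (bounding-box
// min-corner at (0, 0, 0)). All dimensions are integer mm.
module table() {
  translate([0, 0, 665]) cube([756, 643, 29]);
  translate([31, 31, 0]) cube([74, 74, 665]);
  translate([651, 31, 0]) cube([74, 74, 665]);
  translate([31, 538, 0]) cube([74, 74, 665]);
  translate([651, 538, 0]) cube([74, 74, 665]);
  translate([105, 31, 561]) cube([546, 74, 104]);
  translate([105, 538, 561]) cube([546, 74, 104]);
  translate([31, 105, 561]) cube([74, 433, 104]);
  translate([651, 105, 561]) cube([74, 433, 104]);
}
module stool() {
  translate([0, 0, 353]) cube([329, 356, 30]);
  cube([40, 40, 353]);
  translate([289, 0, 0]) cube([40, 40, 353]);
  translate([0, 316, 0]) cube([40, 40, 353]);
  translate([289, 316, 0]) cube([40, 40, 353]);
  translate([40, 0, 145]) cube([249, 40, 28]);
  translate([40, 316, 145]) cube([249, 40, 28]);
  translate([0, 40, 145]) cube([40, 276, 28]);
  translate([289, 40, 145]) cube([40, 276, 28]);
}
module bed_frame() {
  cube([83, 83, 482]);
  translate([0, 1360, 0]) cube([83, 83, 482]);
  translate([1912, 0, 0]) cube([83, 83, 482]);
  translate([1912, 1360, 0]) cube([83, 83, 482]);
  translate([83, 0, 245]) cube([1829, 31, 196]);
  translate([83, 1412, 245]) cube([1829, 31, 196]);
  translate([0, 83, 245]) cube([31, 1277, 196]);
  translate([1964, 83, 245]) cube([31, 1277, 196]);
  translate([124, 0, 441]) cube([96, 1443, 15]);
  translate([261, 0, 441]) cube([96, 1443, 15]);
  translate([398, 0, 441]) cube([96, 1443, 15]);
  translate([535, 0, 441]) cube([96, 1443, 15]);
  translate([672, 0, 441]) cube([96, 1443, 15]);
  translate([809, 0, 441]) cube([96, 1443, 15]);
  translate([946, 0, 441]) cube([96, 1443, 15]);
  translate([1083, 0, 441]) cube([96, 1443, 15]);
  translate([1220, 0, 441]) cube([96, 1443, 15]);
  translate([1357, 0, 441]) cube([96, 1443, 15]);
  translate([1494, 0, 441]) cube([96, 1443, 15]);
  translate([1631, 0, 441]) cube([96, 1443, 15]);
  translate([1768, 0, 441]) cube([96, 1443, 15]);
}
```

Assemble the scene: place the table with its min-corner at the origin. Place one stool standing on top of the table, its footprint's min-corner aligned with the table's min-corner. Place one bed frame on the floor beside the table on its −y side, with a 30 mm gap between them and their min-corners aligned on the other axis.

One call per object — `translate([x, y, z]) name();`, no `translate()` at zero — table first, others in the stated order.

table();
translate([0, 0, 694]) stool();
translate([0, -1473, 0]) bed_frame();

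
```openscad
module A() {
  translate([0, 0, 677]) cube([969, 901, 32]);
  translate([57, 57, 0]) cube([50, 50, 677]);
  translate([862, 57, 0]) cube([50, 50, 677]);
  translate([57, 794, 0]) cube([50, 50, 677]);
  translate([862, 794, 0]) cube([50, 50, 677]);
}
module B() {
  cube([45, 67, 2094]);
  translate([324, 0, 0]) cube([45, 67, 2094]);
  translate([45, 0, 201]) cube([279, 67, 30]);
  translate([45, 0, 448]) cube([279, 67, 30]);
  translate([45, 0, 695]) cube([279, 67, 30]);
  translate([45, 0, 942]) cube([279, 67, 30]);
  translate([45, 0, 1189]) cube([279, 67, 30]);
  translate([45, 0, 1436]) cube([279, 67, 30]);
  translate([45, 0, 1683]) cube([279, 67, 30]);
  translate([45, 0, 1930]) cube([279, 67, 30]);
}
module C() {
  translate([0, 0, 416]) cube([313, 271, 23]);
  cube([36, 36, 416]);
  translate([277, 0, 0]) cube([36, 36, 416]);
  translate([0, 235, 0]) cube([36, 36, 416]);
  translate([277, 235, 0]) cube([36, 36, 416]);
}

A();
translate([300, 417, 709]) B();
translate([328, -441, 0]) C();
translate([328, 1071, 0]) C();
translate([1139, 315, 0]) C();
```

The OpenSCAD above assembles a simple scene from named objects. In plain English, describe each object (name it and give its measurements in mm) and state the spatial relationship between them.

A is a table with a 969×901 mm rectangular top, 32 mm thick, top surface at z = 709 mm, supported by four 50×50 mm square legs, each inset 57 mm from the nearest pair of top edges, running from the floor.

B is a wooden ladder with two side rails of 45×67 mm section and 2094 mm height, set 369 mm apart overall. Between them run 8 rectangular rungs (67 mm deep, 30 mm thick), front faces flush with the rails' −y face. The bottom of the first rung is 201 mm above the floor and each subsequent rung is 247 mm higher than the one below.

C is a four-legged stool. The seat is a 313×271×23 mm slab whose top surface is at z = 439 mm; four square legs, each 36×36 mm in cross-section, run from the floor (z = 0) to the underside of the seat, each flush with a corner of the seat.

The ladder is on top of the table, centred. Three stools sit around the table at the −y, +y, +x sides.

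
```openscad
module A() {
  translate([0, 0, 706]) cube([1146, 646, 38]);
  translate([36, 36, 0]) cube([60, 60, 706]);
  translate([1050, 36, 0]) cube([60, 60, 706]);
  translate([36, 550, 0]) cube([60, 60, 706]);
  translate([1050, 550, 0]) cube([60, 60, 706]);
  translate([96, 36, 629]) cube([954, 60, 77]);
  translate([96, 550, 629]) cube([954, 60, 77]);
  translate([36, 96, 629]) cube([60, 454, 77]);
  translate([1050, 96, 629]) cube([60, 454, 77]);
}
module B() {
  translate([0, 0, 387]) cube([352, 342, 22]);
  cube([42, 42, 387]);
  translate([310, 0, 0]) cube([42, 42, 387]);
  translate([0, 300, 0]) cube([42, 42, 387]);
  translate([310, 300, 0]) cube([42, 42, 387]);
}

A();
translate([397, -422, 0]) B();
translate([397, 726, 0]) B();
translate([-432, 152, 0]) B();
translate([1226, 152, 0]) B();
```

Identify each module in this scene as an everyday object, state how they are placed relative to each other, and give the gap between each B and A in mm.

A is a table. B is a stool. Four stools sit around the table at the −y, +y, −x, +x sides. The gap between each stool and the table is 80 mm.

Each stool's nearest face is 80 mm from the table's bounding box.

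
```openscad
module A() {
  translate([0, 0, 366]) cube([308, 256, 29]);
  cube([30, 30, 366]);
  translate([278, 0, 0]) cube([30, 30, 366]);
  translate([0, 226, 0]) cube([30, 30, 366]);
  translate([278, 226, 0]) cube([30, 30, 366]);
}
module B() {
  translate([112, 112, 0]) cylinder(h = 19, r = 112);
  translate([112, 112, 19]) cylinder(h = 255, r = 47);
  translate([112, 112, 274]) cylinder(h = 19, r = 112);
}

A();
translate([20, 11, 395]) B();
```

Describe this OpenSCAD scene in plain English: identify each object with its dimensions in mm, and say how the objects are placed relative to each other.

A is a four-legged stool. The seat is 308×256 mm, 29 mm thick, top at z = 395 mm. It stands on four square legs, each 30×30 mm in cross-section, from z = 0 to the seat underside, each flush with a corner of the seat.

B is a spool: two coaxial disc flanges of radius 112 mm and thickness 19 mm, joined by a core cylinder of radius 47 mm and height 255 mm. The lower flange rests on z = 0 and the three cylinders share a vertical axis.

The spool is on top of the stool.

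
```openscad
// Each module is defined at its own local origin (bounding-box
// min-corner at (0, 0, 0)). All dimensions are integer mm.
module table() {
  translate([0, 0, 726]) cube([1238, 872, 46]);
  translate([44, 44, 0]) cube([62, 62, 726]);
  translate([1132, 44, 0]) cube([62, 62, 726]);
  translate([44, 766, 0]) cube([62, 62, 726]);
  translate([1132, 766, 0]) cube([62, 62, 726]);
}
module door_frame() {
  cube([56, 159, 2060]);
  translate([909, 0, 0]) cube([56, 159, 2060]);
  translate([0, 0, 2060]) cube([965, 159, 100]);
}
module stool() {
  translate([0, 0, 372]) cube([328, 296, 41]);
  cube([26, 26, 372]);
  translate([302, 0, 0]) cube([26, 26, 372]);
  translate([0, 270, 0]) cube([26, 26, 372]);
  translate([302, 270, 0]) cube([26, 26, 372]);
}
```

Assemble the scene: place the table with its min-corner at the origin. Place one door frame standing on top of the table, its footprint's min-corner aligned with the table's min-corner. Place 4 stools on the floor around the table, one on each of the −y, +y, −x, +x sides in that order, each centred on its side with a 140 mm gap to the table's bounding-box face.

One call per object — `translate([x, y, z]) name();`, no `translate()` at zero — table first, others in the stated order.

table();
translate([0, 0, 772]) door_frame();
translate([455, -436, 0]) stool();
translate([455, 1012, 0]) stool();
translate([-468, 288, 0]) stool();
translate([1378, 288, 0]) stool();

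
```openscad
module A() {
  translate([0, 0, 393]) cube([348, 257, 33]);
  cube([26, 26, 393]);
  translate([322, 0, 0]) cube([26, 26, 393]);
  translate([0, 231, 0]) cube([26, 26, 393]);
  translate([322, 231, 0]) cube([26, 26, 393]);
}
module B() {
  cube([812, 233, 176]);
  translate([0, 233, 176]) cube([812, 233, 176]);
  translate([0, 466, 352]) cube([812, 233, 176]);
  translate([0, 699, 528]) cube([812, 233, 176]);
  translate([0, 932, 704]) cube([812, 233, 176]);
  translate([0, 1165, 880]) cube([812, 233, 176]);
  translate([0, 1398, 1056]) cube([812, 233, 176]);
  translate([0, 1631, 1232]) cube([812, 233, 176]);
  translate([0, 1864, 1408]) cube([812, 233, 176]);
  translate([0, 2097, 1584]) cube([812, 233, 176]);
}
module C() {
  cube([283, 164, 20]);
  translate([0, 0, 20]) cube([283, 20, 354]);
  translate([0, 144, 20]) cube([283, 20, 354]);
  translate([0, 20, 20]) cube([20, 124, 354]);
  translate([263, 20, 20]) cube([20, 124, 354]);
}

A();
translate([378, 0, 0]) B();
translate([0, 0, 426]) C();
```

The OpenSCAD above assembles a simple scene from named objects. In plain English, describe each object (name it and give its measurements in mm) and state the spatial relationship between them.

A is a four-legged stool. The seat is 348×257 mm, 33 mm thick, top at z = 426 mm. It stands on four square legs, each 26×26 mm in cross-section, from z = 0 to the seat underside, each flush with a corner of the seat.

B is a run of 10 identical solid stair steps. Each tread is 812×233 mm and each step block is 176 mm high. Step 1 rests on the floor; step k is offset from step 1 by (k−1)×233 mm in y and (k−1)×176 mm in z.

C is an open-topped rectangular box: outside dimensions 283×164×374 mm, with a uniform wall and base thickness of 20 mm. The base is a full 283×164 slab on the floor; four walls sit on top of the base. The front and back walls (the −y and +y sides) span the full width; the two side walls fit between them.

The staircase is on the floor beside the stool on its +x side. The open box is on top of the stool.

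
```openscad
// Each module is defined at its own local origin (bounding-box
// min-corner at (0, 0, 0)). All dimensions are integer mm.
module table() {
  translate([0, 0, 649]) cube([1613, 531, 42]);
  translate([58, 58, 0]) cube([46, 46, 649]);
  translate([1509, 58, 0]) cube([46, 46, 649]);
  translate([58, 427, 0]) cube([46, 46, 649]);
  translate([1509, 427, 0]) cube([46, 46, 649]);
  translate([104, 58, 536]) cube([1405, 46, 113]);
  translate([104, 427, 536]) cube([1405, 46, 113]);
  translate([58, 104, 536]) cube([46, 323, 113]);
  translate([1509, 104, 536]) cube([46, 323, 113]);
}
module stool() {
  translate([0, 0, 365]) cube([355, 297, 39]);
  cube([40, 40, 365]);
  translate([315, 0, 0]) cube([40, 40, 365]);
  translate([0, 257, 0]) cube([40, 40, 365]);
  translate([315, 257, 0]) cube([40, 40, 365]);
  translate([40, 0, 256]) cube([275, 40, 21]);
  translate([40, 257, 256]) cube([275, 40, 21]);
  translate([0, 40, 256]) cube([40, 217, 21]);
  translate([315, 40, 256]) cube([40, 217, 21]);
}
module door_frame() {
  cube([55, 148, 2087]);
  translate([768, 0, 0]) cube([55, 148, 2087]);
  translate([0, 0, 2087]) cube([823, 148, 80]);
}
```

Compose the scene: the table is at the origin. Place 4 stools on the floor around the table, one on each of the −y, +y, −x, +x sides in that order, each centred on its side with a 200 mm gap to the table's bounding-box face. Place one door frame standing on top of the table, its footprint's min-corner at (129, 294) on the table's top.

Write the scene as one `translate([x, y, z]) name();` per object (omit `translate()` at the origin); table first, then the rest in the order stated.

table();
translate([629, -497, 0]) stool();
translate([629, 731, 0]) stool();
translate([-555, 117, 0]) stool();
translate([1813, 117, 0]) stool();
translate([129, 294, 691]) door_frame();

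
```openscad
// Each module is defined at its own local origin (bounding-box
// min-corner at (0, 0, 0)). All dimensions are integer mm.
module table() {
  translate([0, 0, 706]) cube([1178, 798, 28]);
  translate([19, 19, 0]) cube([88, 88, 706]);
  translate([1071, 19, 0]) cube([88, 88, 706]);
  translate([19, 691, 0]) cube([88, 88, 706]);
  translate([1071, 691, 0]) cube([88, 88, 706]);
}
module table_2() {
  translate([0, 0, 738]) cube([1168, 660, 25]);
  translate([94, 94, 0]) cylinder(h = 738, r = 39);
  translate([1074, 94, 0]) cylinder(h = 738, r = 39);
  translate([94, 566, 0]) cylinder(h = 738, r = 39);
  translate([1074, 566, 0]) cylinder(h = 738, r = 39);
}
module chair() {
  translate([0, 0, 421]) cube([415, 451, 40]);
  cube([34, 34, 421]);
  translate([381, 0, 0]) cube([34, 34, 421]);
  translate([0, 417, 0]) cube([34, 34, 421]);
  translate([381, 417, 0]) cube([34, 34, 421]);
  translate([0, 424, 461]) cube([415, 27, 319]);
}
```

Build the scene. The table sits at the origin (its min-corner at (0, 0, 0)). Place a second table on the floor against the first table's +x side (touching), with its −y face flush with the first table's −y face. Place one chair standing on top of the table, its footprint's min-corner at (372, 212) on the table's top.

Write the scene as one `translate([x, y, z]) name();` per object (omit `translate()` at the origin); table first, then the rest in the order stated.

table();
translate([1178, 0, 0]) table_2();
translate([372, 212, 734]) chair();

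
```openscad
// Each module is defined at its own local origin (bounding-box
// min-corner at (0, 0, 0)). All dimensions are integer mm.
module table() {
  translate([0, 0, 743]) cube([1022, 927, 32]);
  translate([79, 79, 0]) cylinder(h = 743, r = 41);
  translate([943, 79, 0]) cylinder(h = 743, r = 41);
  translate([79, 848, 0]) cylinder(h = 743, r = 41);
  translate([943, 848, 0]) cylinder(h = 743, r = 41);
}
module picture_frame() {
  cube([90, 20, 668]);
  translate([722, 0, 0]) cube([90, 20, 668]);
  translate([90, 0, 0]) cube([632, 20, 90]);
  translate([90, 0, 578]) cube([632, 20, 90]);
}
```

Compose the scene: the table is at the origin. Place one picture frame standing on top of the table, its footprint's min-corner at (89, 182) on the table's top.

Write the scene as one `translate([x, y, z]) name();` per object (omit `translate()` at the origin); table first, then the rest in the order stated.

table();
translate([89, 182, 775]) picture_frame();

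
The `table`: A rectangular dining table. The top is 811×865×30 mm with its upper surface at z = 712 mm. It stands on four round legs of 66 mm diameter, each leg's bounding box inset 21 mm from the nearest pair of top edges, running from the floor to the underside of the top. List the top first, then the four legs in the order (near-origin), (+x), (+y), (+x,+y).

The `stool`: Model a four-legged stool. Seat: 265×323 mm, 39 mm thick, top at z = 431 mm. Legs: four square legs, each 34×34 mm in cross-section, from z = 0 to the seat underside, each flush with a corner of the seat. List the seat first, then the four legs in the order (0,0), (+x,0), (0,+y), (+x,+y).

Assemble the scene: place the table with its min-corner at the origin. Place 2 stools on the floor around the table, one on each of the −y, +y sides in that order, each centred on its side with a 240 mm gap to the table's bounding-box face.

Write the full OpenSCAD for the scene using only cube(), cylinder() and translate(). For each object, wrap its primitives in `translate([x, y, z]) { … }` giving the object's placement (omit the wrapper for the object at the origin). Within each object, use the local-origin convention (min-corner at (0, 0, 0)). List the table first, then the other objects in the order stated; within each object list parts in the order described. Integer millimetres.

translate([0, 0, 682]) cube([811, 865, 30]);
translate([54, 54, 0]) cylinder(h = 682, r = 33);
translate([757, 54, 0]) cylinder(h = 682, r = 33);
translate([54, 811, 0]) cylinder(h = 682, r = 33);
translate([757, 811, 0]) cylinder(h = 682, r = 33);
translate([273, -563, 0]) {
  translate([0, 0, 392]) cube([265, 323, 39]);
  cube([34, 34, 392]);
  translate([231, 0, 0]) cube([34, 34, 392]);
  translate([0, 289, 0]) cube([34, 34, 392]);
  translate([231, 289, 0]) cube([34, 34, 392]);
}
translate([273, 1105, 0]) {
  translate([0, 0, 392]) cube([265, 323, 39]);
  cube([34, 34, 392]);
  translate([231, 0, 0]) cube([34, 34, 392]);
  translate([0, 289, 0]) cube([34, 34, 392]);
  translate([231, 289, 0]) cube([34, 34, 392]);
}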